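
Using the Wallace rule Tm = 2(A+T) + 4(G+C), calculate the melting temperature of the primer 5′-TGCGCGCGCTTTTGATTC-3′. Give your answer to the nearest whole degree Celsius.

56°C

Base counts: A=1, T=7, G=5, C=5 (length 18).
Tm = 2·(1+7) + 4·(5+5) = 2·8 + 4·10 = 16 + 40 = 56°C.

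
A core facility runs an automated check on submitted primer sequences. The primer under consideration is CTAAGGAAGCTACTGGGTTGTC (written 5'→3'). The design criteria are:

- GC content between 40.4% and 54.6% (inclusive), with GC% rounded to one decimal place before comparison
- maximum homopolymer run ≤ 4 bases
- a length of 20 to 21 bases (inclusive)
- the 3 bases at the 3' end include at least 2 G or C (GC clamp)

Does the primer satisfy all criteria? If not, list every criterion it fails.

Base counts: A=5, T=6, G=7, C=4 (length 22).
GC content: GC 11/22 = 50.0% ✓
homopolymer run: longest run = 3 ✓
length: length 22, outside 20–21 ✗
GC clamp: 3' end GTC has 2 G/C ✓

Fails: length.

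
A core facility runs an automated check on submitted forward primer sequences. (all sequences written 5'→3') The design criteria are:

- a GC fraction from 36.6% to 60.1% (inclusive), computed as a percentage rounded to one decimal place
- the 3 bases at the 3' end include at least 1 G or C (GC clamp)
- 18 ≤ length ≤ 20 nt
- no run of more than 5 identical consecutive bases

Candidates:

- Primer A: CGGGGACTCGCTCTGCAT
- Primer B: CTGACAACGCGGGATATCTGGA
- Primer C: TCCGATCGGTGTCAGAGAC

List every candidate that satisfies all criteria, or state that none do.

Primer A (18 nt, A=2 T=4 G=6 C=6): GC 12/18 = 66.7%, outside 36.6–60.1% ✗; 3' end CAT has 1 G/C ✓; length 18 ✓; longest run = 4 ✓ — fails.
Primer B (22 nt, A=6 T=4 G=7 C=5): GC 12/22 = 54.5% ✓; 3' end GGA has 2 G/C ✓; length 22, outside 18–20 ✗; longest run = 3 ✓ — fails.
Primer C (19 nt, A=4 T=4 G=6 C=5): GC 11/19 = 57.9% ✓; 3' end GAC has 2 G/C ✓; length 19 ✓; longest run = 2 ✓ — passes.

Primer C only.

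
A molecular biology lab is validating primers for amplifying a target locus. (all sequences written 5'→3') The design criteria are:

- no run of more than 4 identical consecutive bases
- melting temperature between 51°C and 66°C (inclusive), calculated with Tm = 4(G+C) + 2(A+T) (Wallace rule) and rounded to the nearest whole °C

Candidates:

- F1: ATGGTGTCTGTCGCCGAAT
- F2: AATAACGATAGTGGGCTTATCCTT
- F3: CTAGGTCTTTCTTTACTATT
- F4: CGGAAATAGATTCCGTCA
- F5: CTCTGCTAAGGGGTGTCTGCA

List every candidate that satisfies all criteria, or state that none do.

F1, F2, F3, F4 and F5.

F1 (19 nt, A=3 T=6 G=6 C=4): longest run = 2 ✓; Tm = 2·9 + 4·10 = 58°C ✓ — passes.
F2 (24 nt, A=7 T=8 G=5 C=4): longest run = 3 ✓; Tm = 2·15 + 4·9 = 66°C ✓ — passes.
F3 (20 nt, A=3 T=11 G=2 C=4): longest run = 3 ✓; Tm = 2·14 + 4·6 = 52°C ✓ — passes.
F4 (18 nt, A=6 T=4 G=4 C=4): longest run = 3 ✓; Tm = 2·10 + 4·8 = 52°C ✓ — passes.
F5 (21 nt, A=3 T=6 G=7 C=5): longest run = 4 ✓; Tm = 2·9 + 4·12 = 66°C ✓ — passes.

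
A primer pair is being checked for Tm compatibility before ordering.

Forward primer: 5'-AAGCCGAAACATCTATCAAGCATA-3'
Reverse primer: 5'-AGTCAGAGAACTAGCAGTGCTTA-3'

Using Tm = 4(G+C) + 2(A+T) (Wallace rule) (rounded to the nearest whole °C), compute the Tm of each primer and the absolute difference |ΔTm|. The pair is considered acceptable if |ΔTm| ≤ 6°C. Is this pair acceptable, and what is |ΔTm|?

|ΔTm| = 0°C; the pair is acceptable.

Forward: A=11 T=4 G=3 C=6 → Tm = 2·15 + 4·9 = 66°C.
Reverse: A=8 T=5 G=6 C=4 → Tm = 2·13 + 4·10 = 66°C.
|ΔTm| = |66 − 66| = 0°C, ≤ 6°C.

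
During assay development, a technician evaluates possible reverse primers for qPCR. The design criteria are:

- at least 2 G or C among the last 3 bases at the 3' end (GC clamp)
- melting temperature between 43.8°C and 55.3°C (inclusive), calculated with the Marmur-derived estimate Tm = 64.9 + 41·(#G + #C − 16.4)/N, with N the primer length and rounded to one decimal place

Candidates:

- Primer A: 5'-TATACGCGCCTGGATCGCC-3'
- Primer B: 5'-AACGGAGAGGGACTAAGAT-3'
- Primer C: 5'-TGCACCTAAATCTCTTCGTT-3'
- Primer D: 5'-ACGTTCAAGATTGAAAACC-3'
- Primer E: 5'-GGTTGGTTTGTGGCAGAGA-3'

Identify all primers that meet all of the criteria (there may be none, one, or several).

Primer D only.

Primer A (19 nt, A=3 T=4 G=5 C=7): 3' end GCC has 3 G/C ✓; Tm = 64.9 + 41·(12 − 16.4)/19 = 55.4°C, outside 43.8–55.3°C ✗ — fails.
Primer B (19 nt, A=8 T=2 G=7 C=2): 3' end GAT has 1 G/C, need ≥2 ✗; Tm = 64.9 + 41·(9 − 16.4)/19 = 48.9°C ✓ — fails.
Primer C (20 nt, A=4 T=8 G=2 C=6): 3' end GTT has 1 G/C, need ≥2 ✗; Tm = 64.9 + 41·(8 − 16.4)/20 = 47.7°C ✓ — fails.
Primer D (19 nt, A=8 T=4 G=3 C=4): 3' end ACC has 2 G/C ✓; Tm = 64.9 + 41·(7 − 16.4)/19 = 44.6°C ✓ — passes.
Primer E (19 nt, A=3 T=6 G=9 C=1): 3' end AGA has 1 G/C, need ≥2 ✗; Tm = 64.9 + 41·(10 − 16.4)/19 = 51.1°C ✓ — fails.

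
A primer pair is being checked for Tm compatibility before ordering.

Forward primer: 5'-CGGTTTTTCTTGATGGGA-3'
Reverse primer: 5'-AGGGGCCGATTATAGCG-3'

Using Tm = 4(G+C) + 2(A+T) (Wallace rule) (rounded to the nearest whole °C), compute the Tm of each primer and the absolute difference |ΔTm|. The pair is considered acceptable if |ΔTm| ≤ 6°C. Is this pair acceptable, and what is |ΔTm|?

Forward: A=2 T=8 G=6 C=2 → Tm = 2·10 + 4·8 = 52°C.
Reverse: A=4 T=3 G=7 C=3 → Tm = 2·7 + 4·10 = 54°C.
|ΔTm| = |52 − 54| = 2°C, ≤ 6°C.

|ΔTm| = 2°C; the pair is acceptable.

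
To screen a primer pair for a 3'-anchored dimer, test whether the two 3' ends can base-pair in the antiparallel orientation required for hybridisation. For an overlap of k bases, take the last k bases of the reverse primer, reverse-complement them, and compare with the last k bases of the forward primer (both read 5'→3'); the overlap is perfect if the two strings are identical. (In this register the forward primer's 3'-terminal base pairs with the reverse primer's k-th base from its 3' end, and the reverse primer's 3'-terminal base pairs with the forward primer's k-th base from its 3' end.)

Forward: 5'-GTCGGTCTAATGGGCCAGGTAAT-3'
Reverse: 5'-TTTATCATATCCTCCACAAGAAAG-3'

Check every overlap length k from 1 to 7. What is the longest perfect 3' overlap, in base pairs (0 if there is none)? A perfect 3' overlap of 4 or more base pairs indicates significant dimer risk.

Last 7 bases (5'→3') — forward …AGGTAAT, reverse …AAGAAAG.
Reverse complement of the reverse primer's last 7 bases: CTTTCTT; its first k bases are the reverse complement of the reverse primer's last k bases, so a perfect k-base overlap needs the forward primer's last k bases to equal them.
Comparing (forward last k vs required): k=1: T vs C ✗; k=2: AT vs CT ✗; k=3: AAT vs CTT ✗; k=4: TAAT vs CTTT ✗; k=5: GTAAT vs CTTTC ✗; k=6: GGTAAT vs CTTTCT ✗; k=7: AGGTAAT vs CTTTCTT ✗.
No overlap length from 1 to 7 is perfect, so the longest perfect 3' overlap is 0.

Longest perfect overlap: 0 complementary base pairs; below the dimer-risk threshold (threshold 4).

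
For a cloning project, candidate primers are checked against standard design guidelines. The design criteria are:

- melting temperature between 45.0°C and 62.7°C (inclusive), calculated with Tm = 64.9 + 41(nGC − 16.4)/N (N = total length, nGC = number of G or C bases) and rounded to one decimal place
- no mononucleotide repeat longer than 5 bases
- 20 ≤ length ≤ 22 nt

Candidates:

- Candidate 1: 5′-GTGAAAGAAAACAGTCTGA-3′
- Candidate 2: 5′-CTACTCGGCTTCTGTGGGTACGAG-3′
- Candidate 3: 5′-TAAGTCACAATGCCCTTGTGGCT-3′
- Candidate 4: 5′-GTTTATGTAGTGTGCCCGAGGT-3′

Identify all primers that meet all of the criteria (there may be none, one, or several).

Candidate 4 only.

Candidate 1 (19 nt, A=9 T=3 G=5 C=2): Tm = 64.9 + 41·(7 − 16.4)/19 = 44.6°C, outside 45.0–62.7°C ✗; longest run = 4 ✓; length 19, outside 20–22 ✗ — fails.
Candidate 2 (24 nt, A=3 T=7 G=8 C=6): Tm = 64.9 + 41·(14 − 16.4)/24 = 60.8°C ✓; longest run = 3 ✓; length 24, outside 20–22 ✗ — fails.
Candidate 3 (23 nt, A=5 T=7 G=5 C=6): Tm = 64.9 + 41·(11 − 16.4)/23 = 55.3°C ✓; longest run = 3 ✓; length 23, outside 20–22 ✗ — fails.
Candidate 4 (22 nt, A=3 T=8 G=8 C=3): Tm = 64.9 + 41·(11 − 16.4)/22 = 54.8°C ✓; longest run = 3 ✓; length 22 ✓ — passes.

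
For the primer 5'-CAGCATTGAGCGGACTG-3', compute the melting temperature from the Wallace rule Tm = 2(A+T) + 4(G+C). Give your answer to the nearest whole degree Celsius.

Base counts: A=4, T=3, G=6, C=4 (length 17).
Tm = 2·(4+3) + 4·(6+4) = 2·7 + 4·10 = 14 + 40 = 54°C.

54°C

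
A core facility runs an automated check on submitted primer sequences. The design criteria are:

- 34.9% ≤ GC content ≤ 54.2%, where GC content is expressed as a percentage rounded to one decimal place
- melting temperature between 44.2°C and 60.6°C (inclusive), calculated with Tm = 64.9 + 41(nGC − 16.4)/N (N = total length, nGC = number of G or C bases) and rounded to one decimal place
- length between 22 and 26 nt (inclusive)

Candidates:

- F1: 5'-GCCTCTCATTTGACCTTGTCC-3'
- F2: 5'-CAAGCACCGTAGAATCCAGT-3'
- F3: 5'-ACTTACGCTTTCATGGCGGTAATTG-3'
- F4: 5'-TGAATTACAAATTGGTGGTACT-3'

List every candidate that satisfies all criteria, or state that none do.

F1 (21 nt, A=2 T=8 G=3 C=8): GC 11/21 = 52.4% ✓; Tm = 64.9 + 41·(11 − 16.4)/21 = 54.4°C ✓; length 21, outside 22–26 ✗ — fails.
F2 (20 nt, A=7 T=3 G=4 C=6): GC 10/20 = 50.0% ✓; Tm = 64.9 + 41·(10 − 16.4)/20 = 51.8°C ✓; length 20, outside 22–26 ✗ — fails.
F3 (25 nt, A=5 T=9 G=6 C=5): GC 11/25 = 44.0% ✓; Tm = 64.9 + 41·(11 − 16.4)/25 = 56.0°C ✓; length 25 ✓ — passes.
F4 (22 nt, A=7 T=8 G=5 C=2): GC 7/22 = 31.8%, outside 34.9–54.2% ✗; Tm = 64.9 + 41·(7 − 16.4)/22 = 47.4°C ✓; length 22 ✓ — fails.

F3 only.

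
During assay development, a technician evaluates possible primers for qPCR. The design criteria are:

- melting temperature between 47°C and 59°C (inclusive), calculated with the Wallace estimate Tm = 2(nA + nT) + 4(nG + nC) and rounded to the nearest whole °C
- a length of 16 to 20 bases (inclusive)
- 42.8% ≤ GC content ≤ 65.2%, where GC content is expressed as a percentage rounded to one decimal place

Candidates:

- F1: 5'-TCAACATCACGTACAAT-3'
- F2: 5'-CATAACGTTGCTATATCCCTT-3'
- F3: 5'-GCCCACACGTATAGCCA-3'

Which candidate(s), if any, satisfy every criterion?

F3 only.

F1 (17 nt, A=7 T=4 G=1 C=5): Tm = 2·11 + 4·6 = 46°C, outside 47–59°C ✗; length 17 ✓; GC 6/17 = 35.3%, outside 42.8–65.2% ✗ — fails.
F2 (21 nt, A=5 T=8 G=2 C=6): Tm = 2·13 + 4·8 = 58°C ✓; length 21, outside 16–20 ✗; GC 8/21 = 38.1%, outside 42.8–65.2% ✗ — fails.
F3 (17 nt, A=5 T=2 G=3 C=7): Tm = 2·7 + 4·10 = 54°C ✓; length 17 ✓; GC 10/17 = 58.8% ✓ — passes.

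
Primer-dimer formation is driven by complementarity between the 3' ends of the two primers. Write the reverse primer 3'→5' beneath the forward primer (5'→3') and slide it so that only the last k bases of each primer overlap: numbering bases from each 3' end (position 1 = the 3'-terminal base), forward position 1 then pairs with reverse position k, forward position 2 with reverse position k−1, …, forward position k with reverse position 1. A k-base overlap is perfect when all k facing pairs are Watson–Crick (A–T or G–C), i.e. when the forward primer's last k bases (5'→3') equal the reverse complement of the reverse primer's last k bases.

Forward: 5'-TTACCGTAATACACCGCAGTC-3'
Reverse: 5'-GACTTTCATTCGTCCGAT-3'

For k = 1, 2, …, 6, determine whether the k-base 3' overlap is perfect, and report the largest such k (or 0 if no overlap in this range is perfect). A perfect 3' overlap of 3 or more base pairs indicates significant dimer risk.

Last 6 bases (5'→3') — forward …GCAGTC, reverse …TCCGAT.
Reverse complement of the reverse primer's last 6 bases: ATCGGA; its first k bases are the reverse complement of the reverse primer's last k bases, so a perfect k-base overlap needs the forward primer's last k bases to equal them.
Comparing (forward last k vs required): k=1: C vs A ✗; k=2: TC vs AT ✗; k=3: GTC vs ATC ✗; k=4: AGTC vs ATCG ✗; k=5: CAGTC vs ATCGG ✗; k=6: GCAGTC vs ATCGGA ✗.
No overlap length from 1 to 6 is perfect, so the longest perfect 3' overlap is 0.

Longest perfect overlap: 0 complementary base pairs; below the dimer-risk threshold (threshold 3).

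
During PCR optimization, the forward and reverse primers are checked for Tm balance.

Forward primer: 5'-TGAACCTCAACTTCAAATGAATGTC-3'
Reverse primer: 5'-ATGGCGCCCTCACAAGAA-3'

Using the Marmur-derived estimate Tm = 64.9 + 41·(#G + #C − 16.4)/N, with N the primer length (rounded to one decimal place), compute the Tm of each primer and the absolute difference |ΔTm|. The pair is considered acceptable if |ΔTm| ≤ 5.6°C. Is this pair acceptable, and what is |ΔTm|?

|ΔTm| = 2.5°C; the pair is acceptable.

Forward: G+C = 9, N = 25 → Tm = 64.9 + 41·(9 − 16.4)/25 = 52.8°C.
Reverse: G+C = 10, N = 18 → Tm = 64.9 + 41·(10 − 16.4)/18 = 50.3°C.
|ΔTm| = |52.8 − 50.3| = 2.5°C, ≤ 5.6°C.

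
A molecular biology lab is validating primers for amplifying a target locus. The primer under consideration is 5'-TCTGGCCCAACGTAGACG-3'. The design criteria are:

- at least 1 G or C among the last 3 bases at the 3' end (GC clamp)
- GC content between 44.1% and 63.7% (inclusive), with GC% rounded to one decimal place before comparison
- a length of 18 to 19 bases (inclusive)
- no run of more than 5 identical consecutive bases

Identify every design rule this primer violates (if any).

Meets all criteria.

Base counts: A=4, T=3, G=5, C=6 (length 18).
GC clamp: 3' end ACG has 2 G/C ✓
GC content: GC 11/18 = 61.1% ✓
length: length 18 ✓
homopolymer run: longest run = 3 ✓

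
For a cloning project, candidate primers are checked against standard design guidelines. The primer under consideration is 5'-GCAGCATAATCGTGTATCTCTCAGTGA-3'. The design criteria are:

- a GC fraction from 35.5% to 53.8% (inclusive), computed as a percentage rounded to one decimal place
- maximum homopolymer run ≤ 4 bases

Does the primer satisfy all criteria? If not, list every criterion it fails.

Base counts: A=7, T=8, G=6, C=6 (length 27).
GC content: GC 12/27 = 44.4% ✓
homopolymer run: longest run = 2 ✓

Meets all criteria.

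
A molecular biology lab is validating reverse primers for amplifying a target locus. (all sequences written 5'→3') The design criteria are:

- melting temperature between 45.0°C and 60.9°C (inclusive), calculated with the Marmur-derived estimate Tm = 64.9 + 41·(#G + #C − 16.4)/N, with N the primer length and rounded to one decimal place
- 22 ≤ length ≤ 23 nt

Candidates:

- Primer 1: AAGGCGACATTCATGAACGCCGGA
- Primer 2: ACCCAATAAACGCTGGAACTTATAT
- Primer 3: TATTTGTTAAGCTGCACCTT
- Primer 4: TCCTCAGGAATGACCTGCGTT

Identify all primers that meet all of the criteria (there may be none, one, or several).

Primer 1 (24 nt, A=8 T=3 G=7 C=6): Tm = 64.9 + 41·(13 − 16.4)/24 = 59.1°C ✓; length 24, outside 22–23 ✗ — fails.
Primer 2 (25 nt, A=10 T=6 G=3 C=6): Tm = 64.9 + 41·(9 − 16.4)/25 = 52.8°C ✓; length 25, outside 22–23 ✗ — fails.
Primer 3 (20 nt, A=4 T=9 G=3 C=4): Tm = 64.9 + 41·(7 − 16.4)/20 = 45.6°C ✓; length 20, outside 22–23 ✗ — fails.
Primer 4 (21 nt, A=4 T=6 G=5 C=6): Tm = 64.9 + 41·(11 − 16.4)/21 = 54.4°C ✓; length 21, outside 22–23 ✗ — fails.

None of the candidates satisfy all criteria.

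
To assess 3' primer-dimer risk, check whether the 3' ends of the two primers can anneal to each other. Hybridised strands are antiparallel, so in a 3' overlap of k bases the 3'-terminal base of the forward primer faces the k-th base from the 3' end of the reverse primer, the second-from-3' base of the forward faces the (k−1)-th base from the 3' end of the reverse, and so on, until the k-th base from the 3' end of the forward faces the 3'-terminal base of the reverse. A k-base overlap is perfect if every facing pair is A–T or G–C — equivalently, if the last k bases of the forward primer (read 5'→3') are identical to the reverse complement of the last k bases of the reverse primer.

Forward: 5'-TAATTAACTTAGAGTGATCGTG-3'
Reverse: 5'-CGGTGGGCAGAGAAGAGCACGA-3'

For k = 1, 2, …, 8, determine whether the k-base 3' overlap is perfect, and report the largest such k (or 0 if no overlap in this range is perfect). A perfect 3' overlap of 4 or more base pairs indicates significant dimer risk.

Last 8 bases (5'→3') — forward …TGATCGTG, reverse …GAGCACGA.
Reverse complement of the reverse primer's last 8 bases: TCGTGCTC; its first k bases are the reverse complement of the reverse primer's last k bases, so a perfect k-base overlap needs the forward primer's last k bases to equal them.
Comparing (forward last k vs required): k=1: G vs T ✗; k=2: TG vs TC ✗; k=3: GTG vs TCG ✗; k=4: CGTG vs TCGT ✗; k=5: TCGTG vs TCGTG ✓; k=6: ATCGTG vs TCGTGC ✗; k=7: GATCGTG vs TCGTGCT ✗; k=8: TGATCGTG vs TCGTGCTC ✗.
Only k = 5 is perfect, so the longest perfect 3' overlap is 5.

Longest perfect overlap: 5 complementary base pairs; significant dimer risk (threshold 4).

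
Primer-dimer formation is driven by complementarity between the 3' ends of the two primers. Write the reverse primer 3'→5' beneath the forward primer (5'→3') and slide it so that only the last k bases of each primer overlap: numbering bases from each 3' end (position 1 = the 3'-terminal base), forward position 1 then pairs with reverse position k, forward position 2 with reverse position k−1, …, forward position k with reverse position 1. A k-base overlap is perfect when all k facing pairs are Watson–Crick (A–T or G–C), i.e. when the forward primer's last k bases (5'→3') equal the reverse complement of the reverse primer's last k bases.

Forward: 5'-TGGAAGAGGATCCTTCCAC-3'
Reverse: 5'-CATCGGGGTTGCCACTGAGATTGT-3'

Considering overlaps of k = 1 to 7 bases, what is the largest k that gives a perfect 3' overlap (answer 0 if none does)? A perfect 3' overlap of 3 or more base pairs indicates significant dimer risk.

Last 7 bases (5'→3') — forward …CTTCCAC, reverse …AGATTGT.
Reverse complement of the reverse primer's last 7 bases: ACAATCT; its first k bases are the reverse complement of the reverse primer's last k bases, so a perfect k-base overlap needs the forward primer's last k bases to equal them.
Comparing (forward last k vs required): k=1: C vs A ✗; k=2: AC vs AC ✓; k=3: CAC vs ACA ✗; k=4: CCAC vs ACAA ✗; k=5: TCCAC vs ACAAT ✗; k=6: TTCCAC vs ACAATC ✗; k=7: CTTCCAC vs ACAATCT ✗.
Only k = 2 is perfect, so the longest perfect 3' overlap is 2.

Longest perfect overlap: 2 complementary base pairs; below the dimer-risk threshold (threshold 3).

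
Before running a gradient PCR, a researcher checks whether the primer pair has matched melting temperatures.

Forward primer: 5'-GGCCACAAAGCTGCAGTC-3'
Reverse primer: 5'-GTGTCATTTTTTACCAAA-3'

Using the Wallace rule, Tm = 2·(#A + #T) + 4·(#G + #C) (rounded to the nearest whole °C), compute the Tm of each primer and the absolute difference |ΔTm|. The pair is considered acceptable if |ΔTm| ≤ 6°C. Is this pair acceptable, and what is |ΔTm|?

Forward: A=5 T=2 G=5 C=6 → Tm = 2·7 + 4·11 = 58°C.
Reverse: A=5 T=8 G=2 C=3 → Tm = 2·13 + 4·5 = 46°C.
|ΔTm| = |58 − 46| = 12°C, > 6°C.

|ΔTm| = 12°C; the pair is not acceptable.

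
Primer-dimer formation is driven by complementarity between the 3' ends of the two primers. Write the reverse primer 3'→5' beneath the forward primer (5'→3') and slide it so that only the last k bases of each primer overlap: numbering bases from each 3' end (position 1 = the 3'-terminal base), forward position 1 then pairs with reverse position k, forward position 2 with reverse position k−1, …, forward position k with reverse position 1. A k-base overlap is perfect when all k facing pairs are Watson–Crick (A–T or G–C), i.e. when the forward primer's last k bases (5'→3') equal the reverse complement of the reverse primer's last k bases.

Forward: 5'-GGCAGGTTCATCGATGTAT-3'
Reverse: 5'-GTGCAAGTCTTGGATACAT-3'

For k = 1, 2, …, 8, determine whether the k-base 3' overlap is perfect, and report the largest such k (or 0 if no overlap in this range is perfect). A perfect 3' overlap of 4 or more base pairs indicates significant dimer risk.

Last 8 bases (5'→3') — forward …CGATGTAT, reverse …GGATACAT.
Reverse complement of the reverse primer's last 8 bases: ATGTATCC; its first k bases are the reverse complement of the reverse primer's last k bases, so a perfect k-base overlap needs the forward primer's last k bases to equal them.
Comparing (forward last k vs required): k=1: T vs A ✗; k=2: AT vs AT ✓; k=3: TAT vs ATG ✗; k=4: GTAT vs ATGT ✗; k=5: TGTAT vs ATGTA ✗; k=6: ATGTAT vs ATGTAT ✓; k=7: GATGTAT vs ATGTATC ✗; k=8: CGATGTAT vs ATGTATCC ✗.
Perfect overlaps at k = 2, 6; the largest is 6.

Longest perfect overlap: 6 complementary base pairs; significant dimer risk (threshold 4).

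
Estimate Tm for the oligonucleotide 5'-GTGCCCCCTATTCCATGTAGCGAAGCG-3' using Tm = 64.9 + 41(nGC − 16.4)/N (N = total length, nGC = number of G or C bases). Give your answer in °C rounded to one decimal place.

Base counts: A=5, T=6, G=7, C=9; G+C = 16, N = 27.
Tm = 64.9 + 41·(16 − 16.4)/27 = 64.9 + -16.40/27 = 64.3°C.

64.3°C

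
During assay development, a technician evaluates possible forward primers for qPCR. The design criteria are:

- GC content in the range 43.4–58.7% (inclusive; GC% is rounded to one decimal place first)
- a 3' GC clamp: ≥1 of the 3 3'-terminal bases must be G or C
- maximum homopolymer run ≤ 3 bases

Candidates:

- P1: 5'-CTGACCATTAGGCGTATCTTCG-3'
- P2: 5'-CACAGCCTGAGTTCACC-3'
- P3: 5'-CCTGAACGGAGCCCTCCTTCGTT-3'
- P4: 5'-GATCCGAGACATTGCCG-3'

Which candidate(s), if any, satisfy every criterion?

P1 (22 nt, A=4 T=7 G=5 C=6): GC 11/22 = 50.0% ✓; 3' end TCG has 2 G/C ✓; longest run = 2 ✓ — passes.
P2 (17 nt, A=4 T=3 G=3 C=7): GC 10/17 = 58.8%, outside 43.4–58.7% ✗; 3' end ACC has 2 G/C ✓; longest run = 2 ✓ — fails.
P3 (23 nt, A=3 T=6 G=5 C=9): GC 14/23 = 60.9%, outside 43.4–58.7% ✗; 3' end GTT has 1 G/C ✓; longest run = 3 ✓ — fails.
P4 (17 nt, A=4 T=3 G=5 C=5): GC 10/17 = 58.8%, outside 43.4–58.7% ✗; 3' end CCG has 3 G/C ✓; longest run = 2 ✓ — fails.

P1 only.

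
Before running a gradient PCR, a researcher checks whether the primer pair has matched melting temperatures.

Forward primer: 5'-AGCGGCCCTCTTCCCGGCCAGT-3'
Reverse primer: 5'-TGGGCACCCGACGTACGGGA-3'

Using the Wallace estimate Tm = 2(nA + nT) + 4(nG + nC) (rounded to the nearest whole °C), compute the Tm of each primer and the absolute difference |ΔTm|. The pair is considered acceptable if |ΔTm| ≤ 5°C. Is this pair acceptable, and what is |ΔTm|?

Forward: A=2 T=4 G=6 C=10 → Tm = 2·6 + 4·16 = 76°C.
Reverse: A=4 T=2 G=8 C=6 → Tm = 2·6 + 4·14 = 68°C.
|ΔTm| = |76 − 68| = 8°C, > 5°C.

|ΔTm| = 8°C; the pair is not acceptable.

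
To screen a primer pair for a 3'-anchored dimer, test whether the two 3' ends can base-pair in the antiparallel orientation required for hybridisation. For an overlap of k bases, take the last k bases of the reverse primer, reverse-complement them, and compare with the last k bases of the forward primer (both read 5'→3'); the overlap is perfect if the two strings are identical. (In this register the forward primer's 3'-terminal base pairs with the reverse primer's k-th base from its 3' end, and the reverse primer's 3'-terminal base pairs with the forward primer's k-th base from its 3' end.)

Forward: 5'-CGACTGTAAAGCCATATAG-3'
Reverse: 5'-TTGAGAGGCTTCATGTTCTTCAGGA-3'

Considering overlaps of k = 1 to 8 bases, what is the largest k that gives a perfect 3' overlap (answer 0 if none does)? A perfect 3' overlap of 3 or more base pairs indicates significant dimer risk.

Longest perfect overlap: 0 complementary base pairs; below the dimer-risk threshold (threshold 3).

Last 8 bases (5'→3') — forward …CCATATAG, reverse …CTTCAGGA.
Reverse complement of the reverse primer's last 8 bases: TCCTGAAG; its first k bases are the reverse complement of the reverse primer's last k bases, so a perfect k-base overlap needs the forward primer's last k bases to equal them.
Comparing (forward last k vs required): k=1: G vs T ✗; k=2: AG vs TC ✗; k=3: TAG vs TCC ✗; k=4: ATAG vs TCCT ✗; k=5: TATAG vs TCCTG ✗; k=6: ATATAG vs TCCTGA ✗; k=7: CATATAG vs TCCTGAA ✗; k=8: CCATATAG vs TCCTGAAG ✗.
No overlap length from 1 to 8 is perfect, so the longest perfect 3' overlap is 0.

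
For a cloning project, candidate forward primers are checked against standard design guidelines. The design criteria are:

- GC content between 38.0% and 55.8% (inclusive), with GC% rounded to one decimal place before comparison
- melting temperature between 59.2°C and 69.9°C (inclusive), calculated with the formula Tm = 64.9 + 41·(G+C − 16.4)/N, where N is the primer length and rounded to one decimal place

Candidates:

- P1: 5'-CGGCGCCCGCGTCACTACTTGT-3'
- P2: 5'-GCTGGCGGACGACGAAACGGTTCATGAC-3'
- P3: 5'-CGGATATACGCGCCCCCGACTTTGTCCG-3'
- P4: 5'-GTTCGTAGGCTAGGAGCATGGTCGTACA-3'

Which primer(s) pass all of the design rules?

P1 (22 nt, A=2 T=5 G=6 C=9): GC 15/22 = 68.2%, outside 38.0–55.8% ✗; Tm = 64.9 + 41·(15 − 16.4)/22 = 62.3°C ✓ — fails.
P2 (28 nt, A=7 T=4 G=10 C=7): GC 17/28 = 60.7%, outside 38.0–55.8% ✗; Tm = 64.9 + 41·(17 − 16.4)/28 = 65.8°C ✓ — fails.
P3 (28 nt, A=4 T=6 G=7 C=11): GC 18/28 = 64.3%, outside 38.0–55.8% ✗; Tm = 64.9 + 41·(18 − 16.4)/28 = 67.2°C ✓ — fails.
P4 (28 nt, A=6 T=7 G=10 C=5): GC 15/28 = 53.6% ✓; Tm = 64.9 + 41·(15 − 16.4)/28 = 62.9°C ✓ — passes.

P4 only.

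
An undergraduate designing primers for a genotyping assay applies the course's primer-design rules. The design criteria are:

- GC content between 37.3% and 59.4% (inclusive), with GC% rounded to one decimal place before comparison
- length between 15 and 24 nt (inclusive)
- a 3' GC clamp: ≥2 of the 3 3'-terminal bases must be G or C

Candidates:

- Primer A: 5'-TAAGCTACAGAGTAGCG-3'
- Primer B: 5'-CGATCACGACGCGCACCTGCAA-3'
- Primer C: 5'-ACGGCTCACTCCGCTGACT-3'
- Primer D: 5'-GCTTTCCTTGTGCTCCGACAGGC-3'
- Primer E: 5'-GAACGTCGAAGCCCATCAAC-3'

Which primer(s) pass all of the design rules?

Primer A (17 nt, A=6 T=3 G=5 C=3): GC 8/17 = 47.1% ✓; length 17 ✓; 3' end GCG has 3 G/C ✓ — passes.
Primer B (22 nt, A=6 T=2 G=5 C=9): GC 14/22 = 63.6%, outside 37.3–59.4% ✗; length 22 ✓; 3' end CAA has 1 G/C, need ≥2 ✗ — fails.
Primer C (19 nt, A=3 T=4 G=4 C=8): GC 12/19 = 63.2%, outside 37.3–59.4% ✗; length 19 ✓; 3' end ACT has 1 G/C, need ≥2 ✗ — fails.
Primer D (23 nt, A=2 T=7 G=6 C=8): GC 14/23 = 60.9%, outside 37.3–59.4% ✗; length 23 ✓; 3' end GGC has 3 G/C ✓ — fails.
Primer E (20 nt, A=7 T=2 G=4 C=7): GC 11/20 = 55.0% ✓; length 20 ✓; 3' end AAC has 1 G/C, need ≥2 ✗ — fails.

Primer A only.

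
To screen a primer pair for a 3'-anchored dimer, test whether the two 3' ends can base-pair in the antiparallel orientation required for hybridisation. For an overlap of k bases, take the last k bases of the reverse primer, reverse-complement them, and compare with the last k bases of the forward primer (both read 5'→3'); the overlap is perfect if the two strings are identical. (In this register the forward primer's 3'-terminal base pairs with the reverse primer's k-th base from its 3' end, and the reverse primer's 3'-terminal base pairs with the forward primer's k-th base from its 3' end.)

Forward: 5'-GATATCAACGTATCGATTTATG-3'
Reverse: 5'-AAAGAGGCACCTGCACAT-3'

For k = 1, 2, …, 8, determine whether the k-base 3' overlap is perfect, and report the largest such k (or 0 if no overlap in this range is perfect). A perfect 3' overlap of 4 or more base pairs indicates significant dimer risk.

Last 8 bases (5'→3') — forward …GATTTATG, reverse …CTGCACAT.
Reverse complement of the reverse primer's last 8 bases: ATGTGCAG; its first k bases are the reverse complement of the reverse primer's last k bases, so a perfect k-base overlap needs the forward primer's last k bases to equal them.
Comparing (forward last k vs required): k=1: G vs A ✗; k=2: TG vs AT ✗; k=3: ATG vs ATG ✓; k=4: TATG vs ATGT ✗; k=5: TTATG vs ATGTG ✗; k=6: TTTATG vs ATGTGC ✗; k=7: ATTTATG vs ATGTGCA ✗; k=8: GATTTATG vs ATGTGCAG ✗.
Only k = 3 is perfect, so the longest perfect 3' overlap is 3.

Longest perfect overlap: 3 complementary base pairs; below the dimer-risk threshold (threshold 4).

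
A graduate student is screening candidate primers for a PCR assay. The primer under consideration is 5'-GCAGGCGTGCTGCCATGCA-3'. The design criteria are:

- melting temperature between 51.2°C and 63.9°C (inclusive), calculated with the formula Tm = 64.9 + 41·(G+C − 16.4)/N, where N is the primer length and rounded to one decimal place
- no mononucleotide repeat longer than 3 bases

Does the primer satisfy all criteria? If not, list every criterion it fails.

Base counts: A=3, T=3, G=7, C=6 (length 19).
Tm: Tm = 64.9 + 41·(13 − 16.4)/19 = 57.6°C ✓
homopolymer run: longest run = 2 ✓

Meets all criteria.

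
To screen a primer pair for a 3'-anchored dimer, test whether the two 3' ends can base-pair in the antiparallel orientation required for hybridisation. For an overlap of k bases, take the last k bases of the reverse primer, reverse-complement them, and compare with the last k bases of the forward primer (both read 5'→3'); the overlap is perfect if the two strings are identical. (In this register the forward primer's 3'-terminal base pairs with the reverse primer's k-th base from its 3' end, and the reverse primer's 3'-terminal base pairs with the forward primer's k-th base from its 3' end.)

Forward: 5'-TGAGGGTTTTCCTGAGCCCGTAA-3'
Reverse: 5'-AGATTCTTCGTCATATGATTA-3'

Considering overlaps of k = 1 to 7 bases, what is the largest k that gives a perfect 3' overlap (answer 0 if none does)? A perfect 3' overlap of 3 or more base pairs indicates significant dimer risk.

Last 7 bases (5'→3') — forward …CCCGTAA, reverse …ATGATTA.
Reverse complement of the reverse primer's last 7 bases: TAATCAT; its first k bases are the reverse complement of the reverse primer's last k bases, so a perfect k-base overlap needs the forward primer's last k bases to equal them.
Comparing (forward last k vs required): k=1: A vs T ✗; k=2: AA vs TA ✗; k=3: TAA vs TAA ✓; k=4: GTAA vs TAAT ✗; k=5: CGTAA vs TAATC ✗; k=6: CCGTAA vs TAATCA ✗; k=7: CCCGTAA vs TAATCAT ✗.
Only k = 3 is perfect, so the longest perfect 3' overlap is 3.

Longest perfect overlap: 3 complementary base pairs; significant dimer risk (threshold 3).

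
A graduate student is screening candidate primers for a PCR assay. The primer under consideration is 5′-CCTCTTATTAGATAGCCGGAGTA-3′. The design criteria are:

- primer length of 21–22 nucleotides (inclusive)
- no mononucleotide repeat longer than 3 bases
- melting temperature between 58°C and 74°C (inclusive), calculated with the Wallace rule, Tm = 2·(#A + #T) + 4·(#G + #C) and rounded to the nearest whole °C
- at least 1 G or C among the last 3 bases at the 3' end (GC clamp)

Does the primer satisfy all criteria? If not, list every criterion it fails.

Base counts: A=6, T=7, G=5, C=5 (length 23).
length: length 23, outside 21–22 ✗
homopolymer run: longest run = 2 ✓
Tm: Tm = 2·13 + 4·10 = 66°C ✓
GC clamp: 3' end GTA has 1 G/C ✓

Fails: length.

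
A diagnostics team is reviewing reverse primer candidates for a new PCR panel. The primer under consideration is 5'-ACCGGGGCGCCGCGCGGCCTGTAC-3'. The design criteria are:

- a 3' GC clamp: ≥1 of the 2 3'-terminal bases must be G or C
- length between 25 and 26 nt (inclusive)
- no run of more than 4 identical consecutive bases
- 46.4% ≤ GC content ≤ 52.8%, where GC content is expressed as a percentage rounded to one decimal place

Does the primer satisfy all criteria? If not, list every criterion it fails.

Base counts: A=2, T=2, G=10, C=10 (length 24).
GC clamp: 3' end AC has 1 G/C ✓
length: length 24, outside 25–26 ✗
homopolymer run: longest run = 4 ✓
GC content: GC 20/24 = 83.3%, outside 46.4–52.8% ✗

Fails: length, GC content.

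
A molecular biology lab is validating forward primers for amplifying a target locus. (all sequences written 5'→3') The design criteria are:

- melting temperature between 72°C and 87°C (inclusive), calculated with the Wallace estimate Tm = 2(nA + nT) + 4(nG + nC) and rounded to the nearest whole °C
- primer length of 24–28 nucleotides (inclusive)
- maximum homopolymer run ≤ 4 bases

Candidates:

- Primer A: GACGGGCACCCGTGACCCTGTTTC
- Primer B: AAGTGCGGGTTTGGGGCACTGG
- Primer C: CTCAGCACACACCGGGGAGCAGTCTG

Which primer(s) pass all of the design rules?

Primer A and Primer C.

Primer A (24 nt, A=3 T=5 G=7 C=9): Tm = 2·8 + 4·16 = 80°C ✓; length 24 ✓; longest run = 3 ✓ — passes.
Primer B (22 nt, A=3 T=5 G=11 C=3): Tm = 2·8 + 4·14 = 72°C ✓; length 22, outside 24–28 ✗; longest run = 4 ✓ — fails.
Primer C (26 nt, A=6 T=3 G=8 C=9): Tm = 2·9 + 4·17 = 86°C ✓; length 26 ✓; longest run = 4 ✓ — passes.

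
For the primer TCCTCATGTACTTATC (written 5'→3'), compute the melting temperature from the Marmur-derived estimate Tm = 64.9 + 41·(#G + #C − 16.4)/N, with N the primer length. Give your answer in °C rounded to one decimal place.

38.3°C

Base counts: A=3, T=7, G=1, C=5; G+C = 6, N = 16.
Tm = 64.9 + 41·(6 − 16.4)/16 = 64.9 + -426.40/16 = 38.3°C.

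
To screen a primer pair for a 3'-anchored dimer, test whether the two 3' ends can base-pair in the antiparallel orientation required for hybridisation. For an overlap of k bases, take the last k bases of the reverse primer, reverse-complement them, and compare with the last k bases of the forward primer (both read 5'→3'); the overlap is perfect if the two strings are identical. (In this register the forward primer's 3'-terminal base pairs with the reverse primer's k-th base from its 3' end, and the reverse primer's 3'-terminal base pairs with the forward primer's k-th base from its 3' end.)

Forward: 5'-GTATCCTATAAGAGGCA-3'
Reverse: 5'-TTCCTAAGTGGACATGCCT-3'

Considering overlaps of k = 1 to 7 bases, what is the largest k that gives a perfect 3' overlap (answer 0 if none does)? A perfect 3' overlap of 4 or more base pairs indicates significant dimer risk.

Longest perfect overlap: 5 complementary base pairs; significant dimer risk (threshold 4).

Last 7 bases (5'→3') — forward …AGAGGCA, reverse …CATGCCT.
Reverse complement of the reverse primer's last 7 bases: AGGCATG; its first k bases are the reverse complement of the reverse primer's last k bases, so a perfect k-base overlap needs the forward primer's last k bases to equal them.
Comparing (forward last k vs required): k=1: A vs A ✓; k=2: CA vs AG ✗; k=3: GCA vs AGG ✗; k=4: GGCA vs AGGC ✗; k=5: AGGCA vs AGGCA ✓; k=6: GAGGCA vs AGGCAT ✗; k=7: AGAGGCA vs AGGCATG ✗.
Perfect overlaps at k = 1, 5; the largest is 5.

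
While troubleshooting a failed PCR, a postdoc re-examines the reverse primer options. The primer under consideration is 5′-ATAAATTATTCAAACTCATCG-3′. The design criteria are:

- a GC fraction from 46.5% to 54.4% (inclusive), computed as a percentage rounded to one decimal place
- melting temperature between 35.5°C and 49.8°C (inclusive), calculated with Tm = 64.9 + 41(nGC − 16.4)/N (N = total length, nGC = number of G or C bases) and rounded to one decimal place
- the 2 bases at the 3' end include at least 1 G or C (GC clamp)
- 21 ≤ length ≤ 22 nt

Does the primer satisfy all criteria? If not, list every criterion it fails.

Fails: GC content.

Base counts: A=9, T=7, G=1, C=4 (length 21).
GC content: GC 5/21 = 23.8%, outside 46.5–54.4% ✗
Tm: Tm = 64.9 + 41·(5 − 16.4)/21 = 42.6°C ✓
GC clamp: 3' end CG has 2 G/C ✓
length: length 21 ✓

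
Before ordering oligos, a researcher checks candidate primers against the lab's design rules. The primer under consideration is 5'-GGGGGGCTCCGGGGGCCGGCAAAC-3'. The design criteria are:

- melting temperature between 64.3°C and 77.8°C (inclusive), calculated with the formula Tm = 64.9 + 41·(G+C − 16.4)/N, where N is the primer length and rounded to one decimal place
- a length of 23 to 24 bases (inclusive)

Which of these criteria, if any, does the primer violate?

Meets all criteria.

Base counts: A=3, T=1, G=13, C=7 (length 24).
Tm: Tm = 64.9 + 41·(20 − 16.4)/24 = 71.1°C ✓
length: length 24 ✓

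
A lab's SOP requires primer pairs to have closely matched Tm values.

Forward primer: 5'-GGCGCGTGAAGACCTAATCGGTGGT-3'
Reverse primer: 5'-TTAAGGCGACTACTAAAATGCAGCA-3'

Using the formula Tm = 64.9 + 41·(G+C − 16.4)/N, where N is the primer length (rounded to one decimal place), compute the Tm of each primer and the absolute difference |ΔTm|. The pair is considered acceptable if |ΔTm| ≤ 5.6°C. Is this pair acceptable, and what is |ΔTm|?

Forward: G+C = 15, N = 25 → Tm = 64.9 + 41·(15 − 16.4)/25 = 62.6°C.
Reverse: G+C = 10, N = 25 → Tm = 64.9 + 41·(10 − 16.4)/25 = 54.4°C.
|ΔTm| = |62.6 − 54.4| = 8.2°C, > 5.6°C.

|ΔTm| = 8.2°C; the pair is not acceptable.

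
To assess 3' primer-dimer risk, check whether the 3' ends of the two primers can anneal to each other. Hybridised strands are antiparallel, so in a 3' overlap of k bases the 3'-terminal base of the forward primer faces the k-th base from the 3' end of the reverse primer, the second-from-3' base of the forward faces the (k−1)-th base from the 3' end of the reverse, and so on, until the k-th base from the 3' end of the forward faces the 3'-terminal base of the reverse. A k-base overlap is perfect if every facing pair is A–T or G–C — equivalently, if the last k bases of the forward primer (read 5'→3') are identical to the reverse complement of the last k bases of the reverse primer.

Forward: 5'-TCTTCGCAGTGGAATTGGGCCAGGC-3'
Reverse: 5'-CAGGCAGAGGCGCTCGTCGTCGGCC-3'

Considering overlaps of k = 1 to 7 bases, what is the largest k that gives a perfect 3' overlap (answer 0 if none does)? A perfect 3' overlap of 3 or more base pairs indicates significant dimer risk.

Last 7 bases (5'→3') — forward …GCCAGGC, reverse …GTCGGCC.
Reverse complement of the reverse primer's last 7 bases: GGCCGAC; its first k bases are the reverse complement of the reverse primer's last k bases, so a perfect k-base overlap needs the forward primer's last k bases to equal them.
Comparing (forward last k vs required): k=1: C vs G ✗; k=2: GC vs GG ✗; k=3: GGC vs GGC ✓; k=4: AGGC vs GGCC ✗; k=5: CAGGC vs GGCCG ✗; k=6: CCAGGC vs GGCCGA ✗; k=7: GCCAGGC vs GGCCGAC ✗.
Only k = 3 is perfect, so the longest perfect 3' overlap is 3.

Longest perfect overlap: 3 complementary base pairs; significant dimer risk (threshold 3).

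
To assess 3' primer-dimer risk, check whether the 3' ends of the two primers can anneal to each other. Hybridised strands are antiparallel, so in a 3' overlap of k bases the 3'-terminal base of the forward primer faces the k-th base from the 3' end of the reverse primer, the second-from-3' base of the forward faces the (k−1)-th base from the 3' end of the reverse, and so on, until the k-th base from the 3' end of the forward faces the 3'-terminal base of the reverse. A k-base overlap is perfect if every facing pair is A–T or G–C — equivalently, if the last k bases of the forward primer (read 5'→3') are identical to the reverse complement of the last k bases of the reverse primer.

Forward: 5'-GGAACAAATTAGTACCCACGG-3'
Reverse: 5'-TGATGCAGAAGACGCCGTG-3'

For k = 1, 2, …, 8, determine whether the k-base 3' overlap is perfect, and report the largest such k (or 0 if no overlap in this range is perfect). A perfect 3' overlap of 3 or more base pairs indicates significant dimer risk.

Last 8 bases (5'→3') — forward …ACCCACGG, reverse …ACGCCGTG.
Reverse complement of the reverse primer's last 8 bases: CACGGCGT; its first k bases are the reverse complement of the reverse primer's last k bases, so a perfect k-base overlap needs the forward primer's last k bases to equal them.
Comparing (forward last k vs required): k=1: G vs C ✗; k=2: GG vs CA ✗; k=3: CGG vs CAC ✗; k=4: ACGG vs CACG ✗; k=5: CACGG vs CACGG ✓; k=6: CCACGG vs CACGGC ✗; k=7: CCCACGG vs CACGGCG ✗; k=8: ACCCACGG vs CACGGCGT ✗.
Only k = 5 is perfect, so the longest perfect 3' overlap is 5.

Longest perfect overlap: 5 complementary base pairs; significant dimer risk (threshold 3).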